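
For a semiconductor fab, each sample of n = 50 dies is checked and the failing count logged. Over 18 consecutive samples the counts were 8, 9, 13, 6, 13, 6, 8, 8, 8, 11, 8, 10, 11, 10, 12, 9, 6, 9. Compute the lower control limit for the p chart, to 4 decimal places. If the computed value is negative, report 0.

p̄ = Σdᵢ / (k·n) = 165 / (18 × 50) = 0.18333
LCL = p̄ − 3·√(p̄(1−p̄)/n) = 0.18333 − 3 × 0.05472 = 0.01917

0.0192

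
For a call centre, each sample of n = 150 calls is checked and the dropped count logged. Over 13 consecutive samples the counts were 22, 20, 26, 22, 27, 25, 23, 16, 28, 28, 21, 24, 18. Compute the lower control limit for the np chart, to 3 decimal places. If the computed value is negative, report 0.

9.820

p̄ = Σdᵢ / (k·n) = 300 / (13 × 150) = 0.15385
LCL = np̄ − 3·√(np̄(1−p̄)) = 23.0769 − 3 × 4.4189 = 9.8202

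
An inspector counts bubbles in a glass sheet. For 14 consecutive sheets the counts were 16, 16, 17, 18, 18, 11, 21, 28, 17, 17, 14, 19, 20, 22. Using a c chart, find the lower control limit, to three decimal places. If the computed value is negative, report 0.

5.365

c̄ = (16 + 16 + 17 + 18 + 18 + 11 + 21 + 28 + 17 + 17 + 14 + 19 + 20 + 22) / 14 = 254 / 14 = 18.1429
LCL = c̄ − 3√c̄ = 18.1429 − 3 × 4.2594 = 5.3645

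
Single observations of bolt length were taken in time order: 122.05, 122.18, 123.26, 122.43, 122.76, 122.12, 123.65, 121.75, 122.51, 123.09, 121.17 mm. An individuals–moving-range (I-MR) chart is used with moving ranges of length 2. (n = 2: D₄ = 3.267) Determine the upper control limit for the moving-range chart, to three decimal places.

3.169

Moving ranges: 0.13, 1.08, 0.83, 0.33, 0.64, 1.53, 1.90, 0.76, 0.58, 1.92; M̄R̄ = 9.7000 / 10 = 0.9700
UCL_MR = D₄·M̄R̄ = 3.267 × 0.9700 = 3.1690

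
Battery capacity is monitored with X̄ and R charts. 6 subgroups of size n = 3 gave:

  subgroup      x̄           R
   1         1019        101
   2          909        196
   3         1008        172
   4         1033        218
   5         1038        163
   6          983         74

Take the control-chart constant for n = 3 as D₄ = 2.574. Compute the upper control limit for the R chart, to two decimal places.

R̄ = (101 + 196 + 172 + 218 + 163 + 74) / 6 = 924.0000 / 6 = 154.0000
UCL_R = D₄·R̄ = 2.574 × 154.0000 = 396.3960

396.40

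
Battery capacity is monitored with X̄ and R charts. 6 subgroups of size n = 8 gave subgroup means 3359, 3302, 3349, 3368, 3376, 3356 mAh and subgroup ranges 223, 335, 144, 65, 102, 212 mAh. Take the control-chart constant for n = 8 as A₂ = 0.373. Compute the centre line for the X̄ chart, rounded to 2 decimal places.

3351.67

X̄̄ = (3359 + 3302 + 3349 + 3368 + 3376 + 3356) / 6 = 20110.0000 / 6 = 3351.6667
CL = X̄̄ = 3351.6667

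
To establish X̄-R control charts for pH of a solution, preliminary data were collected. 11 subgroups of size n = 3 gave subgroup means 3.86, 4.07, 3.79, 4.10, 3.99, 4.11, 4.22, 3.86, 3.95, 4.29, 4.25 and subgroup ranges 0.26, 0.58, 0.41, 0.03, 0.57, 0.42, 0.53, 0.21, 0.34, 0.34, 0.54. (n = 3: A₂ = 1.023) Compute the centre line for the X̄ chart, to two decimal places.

4.04

X̄̄ = (3.86 + 4.07 + 3.79 + 4.10 + 3.99 + 4.11 + 4.22 + 3.86 + 3.95 + 4.29 + 4.25) / 11 = 44.4900 / 11 = 4.0445
CL = X̄̄ = 4.0445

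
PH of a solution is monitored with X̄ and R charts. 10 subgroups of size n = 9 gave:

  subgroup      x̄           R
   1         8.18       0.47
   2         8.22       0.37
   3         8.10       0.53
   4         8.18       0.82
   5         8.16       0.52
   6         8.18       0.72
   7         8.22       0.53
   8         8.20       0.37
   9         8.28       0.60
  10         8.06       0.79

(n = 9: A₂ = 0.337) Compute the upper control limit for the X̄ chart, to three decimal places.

8.371

X̄̄ = (8.18 + 8.22 + 8.10 + 8.18 + 8.16 + 8.18 + 8.22 + 8.20 + 8.28 + 8.06) / 10 = 81.7800 / 10 = 8.1780
R̄ = (0.47 + 0.37 + 0.53 + 0.82 + 0.52 + 0.72 + 0.53 + 0.37 + 0.60 + 0.79) / 10 = 5.7200 / 10 = 0.5720
UCL = X̄̄ + A₂·R̄ = 8.1780 + 0.337 × 0.5720 = 8.3708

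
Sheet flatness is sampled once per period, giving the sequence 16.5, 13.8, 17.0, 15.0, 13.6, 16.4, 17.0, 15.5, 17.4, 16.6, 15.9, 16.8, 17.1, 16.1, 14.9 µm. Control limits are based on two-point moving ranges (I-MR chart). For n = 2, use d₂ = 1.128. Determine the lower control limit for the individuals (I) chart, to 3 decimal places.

11.984

X̄ = (16.5 + 13.8 + 17.0 + 15.0 + 13.6 + 16.4 + 17.0 + 15.5 + 17.4 + 16.6 + 15.9 + 16.8 + 17.1 + 16.1 + 14.9) / 15 = 15.9733
Moving ranges: 2.7, 3.2, 2.0, 1.4, 2.8, 0.6, 1.5, 1.9, 0.8, 0.7, 0.9, 0.3, 1.0, 1.2; M̄R̄ = 21.0000 / 14 = 1.5000
LCL = X̄ − 3·M̄R̄/d₂ = 15.9733 − 3 × 1.5000 / 1.128 = 11.9840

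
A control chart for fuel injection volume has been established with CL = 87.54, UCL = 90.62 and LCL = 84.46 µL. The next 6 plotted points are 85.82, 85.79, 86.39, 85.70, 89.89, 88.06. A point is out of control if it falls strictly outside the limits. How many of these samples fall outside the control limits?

All 6 points lie within [84.46, 90.62].

0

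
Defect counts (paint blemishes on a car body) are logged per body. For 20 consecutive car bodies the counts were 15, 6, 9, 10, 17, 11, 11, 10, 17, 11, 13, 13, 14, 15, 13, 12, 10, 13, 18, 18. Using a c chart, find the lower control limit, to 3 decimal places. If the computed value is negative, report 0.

c̄ = (15 + 6 + 9 + 10 + 17 + 11 + 11 + 10 + 17 + 11 + 13 + 13 + 14 + 15 + 13 + 12 + 10 + 13 + 18 + 18) / 20 = 256 / 20 = 12.8000
LCL = c̄ − 3√c̄ = 12.8000 − 3 × 3.5777 = 2.0669

2.067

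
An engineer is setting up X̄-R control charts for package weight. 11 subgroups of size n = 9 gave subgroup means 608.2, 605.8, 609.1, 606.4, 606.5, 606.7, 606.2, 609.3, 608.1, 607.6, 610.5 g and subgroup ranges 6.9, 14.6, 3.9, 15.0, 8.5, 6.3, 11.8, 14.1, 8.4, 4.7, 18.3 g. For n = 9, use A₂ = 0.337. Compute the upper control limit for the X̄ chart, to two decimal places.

X̄̄ = (608.2 + 605.8 + 609.1 + 606.4 + 606.5 + 606.7 + 606.2 + 609.3 + 608.1 + 607.6 + 610.5) / 11 = 6684.4000 / 11 = 607.6727
R̄ = (6.9 + 14.6 + 3.9 + 15.0 + 8.5 + 6.3 + 11.8 + 14.1 + 8.4 + 4.7 + 18.3) / 11 = 112.5000 / 11 = 10.2273
UCL = X̄̄ + A₂·R̄ = 607.6727 + 0.337 × 10.2273 = 611.1193

611.12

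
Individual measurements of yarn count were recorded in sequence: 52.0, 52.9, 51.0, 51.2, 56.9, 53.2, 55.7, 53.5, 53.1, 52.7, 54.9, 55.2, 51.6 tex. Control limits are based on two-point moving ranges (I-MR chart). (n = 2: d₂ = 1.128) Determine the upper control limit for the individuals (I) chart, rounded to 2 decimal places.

58.70

X̄ = (52.0 + 52.9 + 51.0 + 51.2 + 56.9 + 53.2 + 55.7 + 53.5 + 53.1 + 52.7 + 54.9 + 55.2 + 51.6) / 13 = 53.3769
Moving ranges: 0.9, 1.9, 0.2, 5.7, 3.7, 2.5, 2.2, 0.4, 0.4, 2.2, 0.3, 3.6; M̄R̄ = 24.0000 / 12 = 2.0000
UCL = X̄ + 3·M̄R̄/d₂ = 53.3769 + 3 × 2.0000 / 1.128 = 58.6961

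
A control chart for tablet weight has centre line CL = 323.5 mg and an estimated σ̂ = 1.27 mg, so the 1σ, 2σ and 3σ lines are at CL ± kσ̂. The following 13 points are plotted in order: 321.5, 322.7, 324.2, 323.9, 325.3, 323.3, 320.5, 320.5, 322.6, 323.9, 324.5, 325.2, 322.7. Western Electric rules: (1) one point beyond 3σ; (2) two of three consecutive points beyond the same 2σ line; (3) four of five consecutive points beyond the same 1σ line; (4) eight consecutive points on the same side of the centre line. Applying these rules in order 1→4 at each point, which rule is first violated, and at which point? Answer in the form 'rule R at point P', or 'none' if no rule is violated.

Zone of each point (C = within 1σ̂, B = 1σ̂–2σ̂, A = 2σ̂–3σ̂, * = beyond 3σ̂; sign = side of CL): 1:-B, 2:-C, 3:+C, 4:+C, 5:+B, 6:-C, 7:-A, 8:-A, 9:-C, 10:+C, 11:+C, 12:+B, 13:-C
Rule 2 (two of three consecutive points beyond the same 2σ limit) is satisfied at point 8.

rule 2 at point 8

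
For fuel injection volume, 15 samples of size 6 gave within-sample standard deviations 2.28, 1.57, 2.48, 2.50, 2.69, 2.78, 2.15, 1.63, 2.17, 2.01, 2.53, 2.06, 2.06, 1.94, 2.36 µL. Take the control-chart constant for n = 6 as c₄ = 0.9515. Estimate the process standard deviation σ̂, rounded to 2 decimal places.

s̄ = (2.28 + 1.57 + 2.48 + 2.50 + 2.69 + 2.78 + 2.15 + 1.63 + 2.17 + 2.01 + 2.53 + 2.06 + 2.06 + 1.94 + 2.36) / 15 = 2.2140
σ̂ = s̄ / c₄ = 2.2140 / 0.9515 = 2.3269

2.33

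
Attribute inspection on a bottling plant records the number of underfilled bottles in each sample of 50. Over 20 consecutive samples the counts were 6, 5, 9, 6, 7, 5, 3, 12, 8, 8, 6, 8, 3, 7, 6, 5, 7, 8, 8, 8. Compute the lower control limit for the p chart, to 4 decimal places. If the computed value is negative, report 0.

0.0000

p̄ = Σdᵢ / (k·n) = 135 / (20 × 50) = 0.13500
LCL = p̄ − 3·√(p̄(1−p̄)/n) = 0.13500 − 3 × 0.04833 = -0.00998 → 0 (negative, so LCL = 0)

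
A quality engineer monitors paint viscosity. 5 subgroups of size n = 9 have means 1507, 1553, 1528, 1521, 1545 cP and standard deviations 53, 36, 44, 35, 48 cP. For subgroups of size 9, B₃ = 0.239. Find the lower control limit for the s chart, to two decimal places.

s̄ = (53 + 36 + 44 + 35 + 48) / 5 = 43.2000
LCL_s = B₃·s̄ = 0.239 × 43.2000 = 10.3248

10.32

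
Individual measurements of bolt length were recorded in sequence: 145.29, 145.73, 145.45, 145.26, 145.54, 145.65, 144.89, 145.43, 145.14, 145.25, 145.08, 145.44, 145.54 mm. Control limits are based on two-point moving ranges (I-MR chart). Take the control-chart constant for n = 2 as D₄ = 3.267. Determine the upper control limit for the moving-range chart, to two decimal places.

0.99

Moving ranges: 0.44, 0.28, 0.19, 0.28, 0.11, 0.76, 0.54, 0.29, 0.11, 0.17, 0.36, 0.10; M̄R̄ = 3.6300 / 12 = 0.3025
UCL_MR = D₄·M̄R̄ = 3.267 × 0.3025 = 0.9883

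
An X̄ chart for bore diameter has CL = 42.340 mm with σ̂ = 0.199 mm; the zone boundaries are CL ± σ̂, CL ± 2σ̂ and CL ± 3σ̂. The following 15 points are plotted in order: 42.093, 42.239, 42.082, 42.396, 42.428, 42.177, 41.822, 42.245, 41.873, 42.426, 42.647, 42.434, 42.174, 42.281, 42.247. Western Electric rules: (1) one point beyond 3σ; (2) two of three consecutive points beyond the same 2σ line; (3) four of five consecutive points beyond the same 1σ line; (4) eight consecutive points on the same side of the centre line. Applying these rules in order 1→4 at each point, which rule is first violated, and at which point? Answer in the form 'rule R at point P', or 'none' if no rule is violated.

rule 2 at point 9

Zone of each point (C = within 1σ̂, B = 1σ̂–2σ̂, A = 2σ̂–3σ̂, * = beyond 3σ̂; sign = side of CL): 1:-B, 2:-C, 3:-B, 4:+C, 5:+C, 6:-C, 7:-A, 8:-C, 9:-A, 10:+C, 11:+B, 12:+C, 13:-C, 14:-C, 15:-C
Rule 2 (two of three consecutive points beyond the same 2σ limit) is satisfied at point 9.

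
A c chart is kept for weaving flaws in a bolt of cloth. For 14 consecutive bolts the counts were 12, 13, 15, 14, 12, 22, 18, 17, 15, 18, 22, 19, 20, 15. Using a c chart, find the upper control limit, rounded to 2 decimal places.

c̄ = (12 + 13 + 15 + 14 + 12 + 22 + 18 + 17 + 15 + 18 + 22 + 19 + 20 + 15) / 14 = 232 / 14 = 16.5714
UCL = c̄ + 3√c̄ = 16.5714 + 3 × √16.5714 = 16.5714 + 3 × 4.0708 = 28.7838

28.78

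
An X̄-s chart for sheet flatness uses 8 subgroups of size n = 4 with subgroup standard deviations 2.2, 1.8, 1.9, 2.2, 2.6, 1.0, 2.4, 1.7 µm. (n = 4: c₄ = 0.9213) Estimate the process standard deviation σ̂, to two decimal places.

2.14

s̄ = (2.2 + 1.8 + 1.9 + 2.2 + 2.6 + 1.0 + 2.4 + 1.7) / 8 = 1.9750
σ̂ = s̄ / c₄ = 1.9750 / 0.9213 = 2.1437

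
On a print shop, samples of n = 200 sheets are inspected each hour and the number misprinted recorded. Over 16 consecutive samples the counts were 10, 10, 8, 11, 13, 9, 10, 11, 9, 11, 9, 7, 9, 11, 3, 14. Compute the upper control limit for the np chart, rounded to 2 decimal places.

p̄ = Σdᵢ / (k·n) = 155 / (16 × 200) = 0.04844
UCL = np̄ + 3·√(np̄(1−p̄)) = 9.6875 + 3 × √(9.6875×0.95156) = 9.6875 + 3 × 3.0362 = 18.7960

18.80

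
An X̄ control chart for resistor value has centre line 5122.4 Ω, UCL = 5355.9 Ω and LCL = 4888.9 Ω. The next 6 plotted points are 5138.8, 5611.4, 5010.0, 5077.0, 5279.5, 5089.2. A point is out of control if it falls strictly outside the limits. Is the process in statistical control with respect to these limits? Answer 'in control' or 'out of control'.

Compare each point to [4888.9, 5355.9]: sample 2 = 5611.4 > UCL.

out of control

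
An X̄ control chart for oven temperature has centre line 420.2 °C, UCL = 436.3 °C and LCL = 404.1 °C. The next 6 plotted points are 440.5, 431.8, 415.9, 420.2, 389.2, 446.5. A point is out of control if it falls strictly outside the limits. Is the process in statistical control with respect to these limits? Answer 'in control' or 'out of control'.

out of control

Compare each point to [404.1, 436.3]: sample 1 = 440.5 > UCL; sample 5 = 389.2 < LCL; sample 6 = 446.5 > UCL.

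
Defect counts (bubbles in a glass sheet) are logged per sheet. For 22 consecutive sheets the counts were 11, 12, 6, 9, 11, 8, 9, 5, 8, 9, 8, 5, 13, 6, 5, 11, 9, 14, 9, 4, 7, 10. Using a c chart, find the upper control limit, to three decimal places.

c̄ = (11 + 12 + 6 + 9 + 11 + 8 + 9 + 5 + 8 + 9 + 8 + 5 + 13 + 6 + 5 + 11 + 9 + 14 + 9 + 4 + 7 + 10) / 22 = 189 / 22 = 8.5909
UCL = c̄ + 3√c̄ = 8.5909 + 3 × √8.5909 = 8.5909 + 3 × 2.9310 = 17.3840

17.384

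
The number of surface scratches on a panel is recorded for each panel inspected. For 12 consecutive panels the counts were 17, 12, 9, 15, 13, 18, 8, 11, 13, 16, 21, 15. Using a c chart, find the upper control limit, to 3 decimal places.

25.225

c̄ = (17 + 12 + 9 + 15 + 13 + 18 + 8 + 11 + 13 + 16 + 21 + 15) / 12 = 168 / 12 = 14.0000
UCL = c̄ + 3√c̄ = 14.0000 + 3 × √14.0000 = 14.0000 + 3 × 3.7417 = 25.2250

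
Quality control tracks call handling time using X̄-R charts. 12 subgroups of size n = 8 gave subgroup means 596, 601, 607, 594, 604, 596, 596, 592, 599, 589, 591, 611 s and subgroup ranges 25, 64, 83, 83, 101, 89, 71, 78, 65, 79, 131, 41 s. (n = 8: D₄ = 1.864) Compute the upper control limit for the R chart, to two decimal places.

R̄ = (25 + 64 + 83 + 83 + 101 + 89 + 71 + 78 + 65 + 79 + 131 + 41) / 12 = 910.0000 / 12 = 75.8333
UCL_R = D₄·R̄ = 1.864 × 75.8333 = 141.3533

141.35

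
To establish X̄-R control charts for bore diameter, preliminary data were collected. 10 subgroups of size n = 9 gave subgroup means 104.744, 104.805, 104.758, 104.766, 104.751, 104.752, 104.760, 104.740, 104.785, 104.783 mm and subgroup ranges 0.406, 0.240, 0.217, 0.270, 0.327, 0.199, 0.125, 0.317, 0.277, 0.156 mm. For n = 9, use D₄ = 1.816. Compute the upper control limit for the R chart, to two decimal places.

0.46

R̄ = (0.406 + 0.240 + 0.217 + 0.270 + 0.327 + 0.199 + 0.125 + 0.317 + 0.277 + 0.156) / 10 = 2.5340 / 10 = 0.2534
UCL_R = D₄·R̄ = 1.816 × 0.2534 = 0.4602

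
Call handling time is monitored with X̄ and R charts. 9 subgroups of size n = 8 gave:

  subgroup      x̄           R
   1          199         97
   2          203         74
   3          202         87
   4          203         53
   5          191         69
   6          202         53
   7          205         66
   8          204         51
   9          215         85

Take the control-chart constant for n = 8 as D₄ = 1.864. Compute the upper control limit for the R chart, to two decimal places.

131.52

R̄ = (97 + 74 + 87 + 53 + 69 + 53 + 66 + 51 + 85) / 9 = 635.0000 / 9 = 70.5556
UCL_R = D₄·R̄ = 1.864 × 70.5556 = 131.5156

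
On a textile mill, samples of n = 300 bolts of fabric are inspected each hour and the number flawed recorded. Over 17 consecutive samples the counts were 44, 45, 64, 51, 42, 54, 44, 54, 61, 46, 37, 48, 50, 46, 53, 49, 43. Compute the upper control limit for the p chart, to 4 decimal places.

p̄ = Σdᵢ / (k·n) = 831 / (17 × 300) = 0.16294
UCL = p̄ + 3·√(p̄(1−p̄)/n) = 0.16294 + 3 × √(0.16294×0.83706/300) = 0.16294 + 3 × 0.02132 = 0.22691

0.2269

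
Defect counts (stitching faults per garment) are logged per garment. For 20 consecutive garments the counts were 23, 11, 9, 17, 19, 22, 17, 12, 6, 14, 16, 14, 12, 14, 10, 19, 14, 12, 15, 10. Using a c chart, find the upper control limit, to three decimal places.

c̄ = (23 + 11 + 9 + 17 + 19 + 22 + 17 + 12 + 6 + 14 + 16 + 14 + 12 + 14 + 10 + 19 + 14 + 12 + 15 + 10) / 20 = 286 / 20 = 14.3000
UCL = c̄ + 3√c̄ = 14.3000 + 3 × √14.3000 = 14.3000 + 3 × 3.7815 = 25.6446

25.645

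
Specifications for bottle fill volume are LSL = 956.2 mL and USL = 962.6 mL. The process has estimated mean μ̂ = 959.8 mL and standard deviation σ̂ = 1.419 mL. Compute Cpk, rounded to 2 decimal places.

Cpu = (USL − μ̂) / (3σ̂) = (962.6 − 959.8) / (3 × 1.419) = 0.6577; Cpl = (μ̂ − LSL) / (3σ̂) = (959.8 − 956.2) / (3 × 1.419) = 0.8457; Cpk = min(Cpu, Cpl) = 0.6577

0.66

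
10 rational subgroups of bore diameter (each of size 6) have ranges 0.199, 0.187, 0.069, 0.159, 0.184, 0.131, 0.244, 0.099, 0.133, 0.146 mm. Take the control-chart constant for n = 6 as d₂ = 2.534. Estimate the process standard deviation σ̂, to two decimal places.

R̄ = (0.199 + 0.187 + 0.069 + 0.159 + 0.184 + 0.131 + 0.244 + 0.099 + 0.133 + 0.146) / 10 = 0.1551
σ̂ = R̄ / d₂ = 0.1551 / 2.534 = 0.0612

0.06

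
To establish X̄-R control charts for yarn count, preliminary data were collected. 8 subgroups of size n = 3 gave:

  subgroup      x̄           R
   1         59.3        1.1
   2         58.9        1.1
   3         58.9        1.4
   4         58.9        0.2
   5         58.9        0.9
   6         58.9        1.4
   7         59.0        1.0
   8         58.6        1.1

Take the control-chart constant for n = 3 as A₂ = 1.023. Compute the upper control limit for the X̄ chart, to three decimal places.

59.974

X̄̄ = (59.3 + 58.9 + 58.9 + 58.9 + 58.9 + 58.9 + 59.0 + 58.6) / 8 = 471.4000 / 8 = 58.9250
R̄ = (1.1 + 1.1 + 1.4 + 0.2 + 0.9 + 1.4 + 1.0 + 1.1) / 8 = 8.2000 / 8 = 1.0250
UCL = X̄̄ + A₂·R̄ = 58.9250 + 1.023 × 1.0250 = 59.9736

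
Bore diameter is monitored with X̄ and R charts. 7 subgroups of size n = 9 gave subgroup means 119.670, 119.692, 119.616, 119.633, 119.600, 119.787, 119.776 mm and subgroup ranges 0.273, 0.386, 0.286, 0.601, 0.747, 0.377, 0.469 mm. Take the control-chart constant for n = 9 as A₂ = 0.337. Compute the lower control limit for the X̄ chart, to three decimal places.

X̄̄ = (119.670 + 119.692 + 119.616 + 119.633 + 119.600 + 119.787 + 119.776) / 7 = 837.7740 / 7 = 119.6820
R̄ = (0.273 + 0.386 + 0.286 + 0.601 + 0.747 + 0.377 + 0.469) / 7 = 3.1390 / 7 = 0.4484
LCL = X̄̄ − A₂·R̄ = 119.6820 − 0.337 × 0.4484 = 119.5309

119.531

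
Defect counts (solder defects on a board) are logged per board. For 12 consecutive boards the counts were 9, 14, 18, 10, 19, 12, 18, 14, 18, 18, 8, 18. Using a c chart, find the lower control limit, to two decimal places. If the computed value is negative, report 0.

c̄ = (9 + 14 + 18 + 10 + 19 + 12 + 18 + 14 + 18 + 18 + 8 + 18) / 12 = 176 / 12 = 14.6667
LCL = c̄ − 3√c̄ = 14.6667 − 3 × 3.8297 = 3.1775

3.18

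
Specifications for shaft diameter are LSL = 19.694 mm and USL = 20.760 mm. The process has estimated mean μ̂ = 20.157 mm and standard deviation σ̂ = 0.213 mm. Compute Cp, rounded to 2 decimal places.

Cp = (USL − LSL) / (6σ̂) = (20.760 − 19.694) / (6 × 0.213) = 1.0660 / 1.2780 = 0.8341

0.83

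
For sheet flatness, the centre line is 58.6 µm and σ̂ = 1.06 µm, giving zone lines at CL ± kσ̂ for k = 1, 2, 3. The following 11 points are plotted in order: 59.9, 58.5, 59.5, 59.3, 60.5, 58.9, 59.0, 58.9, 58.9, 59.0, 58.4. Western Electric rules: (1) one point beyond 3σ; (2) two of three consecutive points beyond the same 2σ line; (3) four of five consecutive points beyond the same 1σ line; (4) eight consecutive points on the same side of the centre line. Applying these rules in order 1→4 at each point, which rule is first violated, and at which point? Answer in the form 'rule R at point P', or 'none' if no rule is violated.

Zone of each point (C = within 1σ̂, B = 1σ̂–2σ̂, A = 2σ̂–3σ̂, * = beyond 3σ̂; sign = side of CL): 1:+B, 2:-C, 3:+C, 4:+C, 5:+B, 6:+C, 7:+C, 8:+C, 9:+C, 10:+C, 11:-C
Rule 4 (eight consecutive points on the same side of the centre line) is satisfied at point 10.

rule 4 at point 10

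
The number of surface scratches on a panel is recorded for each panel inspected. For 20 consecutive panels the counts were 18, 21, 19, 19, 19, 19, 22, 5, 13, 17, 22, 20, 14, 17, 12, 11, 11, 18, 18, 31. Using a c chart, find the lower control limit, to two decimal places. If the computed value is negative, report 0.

4.82

c̄ = (18 + 21 + 19 + 19 + 19 + 19 + 22 + 5 + 13 + 17 + 22 + 20 + 14 + 17 + 12 + 11 + 11 + 18 + 18 + 31) / 20 = 346 / 20 = 17.3000
LCL = c̄ − 3√c̄ = 17.3000 − 3 × 4.1593 = 4.8220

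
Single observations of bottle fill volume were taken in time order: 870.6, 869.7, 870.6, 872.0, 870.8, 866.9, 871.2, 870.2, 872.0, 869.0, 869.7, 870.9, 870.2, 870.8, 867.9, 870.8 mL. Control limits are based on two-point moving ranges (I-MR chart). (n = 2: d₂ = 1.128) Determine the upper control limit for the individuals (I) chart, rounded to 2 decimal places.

X̄ = (870.6 + 869.7 + 870.6 + 872.0 + 870.8 + 866.9 + 871.2 + 870.2 + 872.0 + 869.0 + 869.7 + 870.9 + 870.2 + 870.8 + 867.9 + 870.8) / 16 = 870.2062
Moving ranges: 0.9, 0.9, 1.4, 1.2, 3.9, 4.3, 1.0, 1.8, 3.0, 0.7, 1.2, 0.7, 0.6, 2.9, 2.9; M̄R̄ = 27.4000 / 15 = 1.8267
UCL = X̄ + 3·M̄R̄/d₂ = 870.2062 + 3 × 1.8267 / 1.128 = 875.0644

875.06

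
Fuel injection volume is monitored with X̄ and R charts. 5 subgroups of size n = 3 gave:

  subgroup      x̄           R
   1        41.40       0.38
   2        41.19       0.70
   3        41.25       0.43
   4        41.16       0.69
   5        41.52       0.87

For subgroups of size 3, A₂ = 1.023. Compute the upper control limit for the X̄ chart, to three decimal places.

41.932

X̄̄ = (41.40 + 41.19 + 41.25 + 41.16 + 41.52) / 5 = 206.5200 / 5 = 41.3040
R̄ = (0.38 + 0.70 + 0.43 + 0.69 + 0.87) / 5 = 3.0700 / 5 = 0.6140
UCL = X̄̄ + A₂·R̄ = 41.3040 + 1.023 × 0.6140 = 41.9321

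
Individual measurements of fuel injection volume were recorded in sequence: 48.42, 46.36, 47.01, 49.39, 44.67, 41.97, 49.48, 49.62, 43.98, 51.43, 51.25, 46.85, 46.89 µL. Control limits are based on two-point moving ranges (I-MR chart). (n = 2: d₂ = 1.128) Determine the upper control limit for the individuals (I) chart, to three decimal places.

55.879

X̄ = (48.42 + 46.36 + 47.01 + 49.39 + 44.67 + 41.97 + 49.48 + 49.62 + 43.98 + 51.43 + 51.25 + 46.85 + 46.89) / 13 = 47.4862
Moving ranges: 2.06, 0.65, 2.38, 4.72, 2.70, 7.51, 0.14, 5.64, 7.45, 0.18, 4.40, 0.04; M̄R̄ = 37.8700 / 12 = 3.1558
UCL = X̄ + 3·M̄R̄/d₂ = 47.4862 + 3 × 3.1558 / 1.128 = 55.8793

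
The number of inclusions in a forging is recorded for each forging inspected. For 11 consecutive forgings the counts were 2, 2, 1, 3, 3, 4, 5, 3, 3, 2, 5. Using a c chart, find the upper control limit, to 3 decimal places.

c̄ = (2 + 2 + 1 + 3 + 3 + 4 + 5 + 3 + 3 + 2 + 5) / 11 = 33 / 11 = 3.0000
UCL = c̄ + 3√c̄ = 3.0000 + 3 × √3.0000 = 3.0000 + 3 × 1.7321 = 8.1962

8.196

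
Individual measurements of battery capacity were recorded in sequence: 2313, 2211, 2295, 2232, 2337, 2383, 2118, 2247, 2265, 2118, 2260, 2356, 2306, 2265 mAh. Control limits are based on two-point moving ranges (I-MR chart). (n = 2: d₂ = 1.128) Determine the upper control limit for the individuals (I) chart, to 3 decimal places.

X̄ = (2313 + 2211 + 2295 + 2232 + 2337 + 2383 + 2118 + 2247 + 2265 + 2118 + 2260 + 2356 + 2306 + 2265) / 14 = 2264.7143
Moving ranges: 102, 84, 63, 105, 46, 265, 129, 18, 147, 142, 96, 50, 41; M̄R̄ = 1288.0000 / 13 = 99.0769
UCL = X̄ + 3·M̄R̄/d₂ = 2264.7143 + 3 × 99.0769 / 1.128 = 2528.2167

2528.217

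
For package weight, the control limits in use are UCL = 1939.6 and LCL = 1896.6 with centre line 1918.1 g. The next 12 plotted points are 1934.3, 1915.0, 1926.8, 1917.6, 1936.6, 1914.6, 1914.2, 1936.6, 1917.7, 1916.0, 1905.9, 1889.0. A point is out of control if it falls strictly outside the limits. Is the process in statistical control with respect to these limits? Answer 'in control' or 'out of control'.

out of control

Compare each point to [1896.6, 1939.6]: sample 12 = 1889.0 < LCL.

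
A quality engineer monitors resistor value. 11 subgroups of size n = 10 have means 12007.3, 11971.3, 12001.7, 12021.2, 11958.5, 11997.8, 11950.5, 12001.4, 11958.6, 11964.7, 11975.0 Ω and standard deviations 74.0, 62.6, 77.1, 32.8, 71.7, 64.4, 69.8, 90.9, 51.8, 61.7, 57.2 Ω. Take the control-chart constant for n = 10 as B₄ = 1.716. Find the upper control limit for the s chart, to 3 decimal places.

111.384

s̄ = (74.0 + 62.6 + 77.1 + 32.8 + 71.7 + 64.4 + 69.8 + 90.9 + 51.8 + 61.7 + 57.2) / 11 = 64.9091
UCL_s = B₄·s̄ = 1.716 × 64.9091 = 111.3840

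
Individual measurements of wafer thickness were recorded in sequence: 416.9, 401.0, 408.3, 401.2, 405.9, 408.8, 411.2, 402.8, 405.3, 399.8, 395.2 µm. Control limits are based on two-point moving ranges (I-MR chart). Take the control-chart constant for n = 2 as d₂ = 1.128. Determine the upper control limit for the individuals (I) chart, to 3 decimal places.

X̄ = (416.9 + 401.0 + 408.3 + 401.2 + 405.9 + 408.8 + 411.2 + 402.8 + 405.3 + 399.8 + 395.2) / 11 = 405.1273
Moving ranges: 15.9, 7.3, 7.1, 4.7, 2.9, 2.4, 8.4, 2.5, 5.5, 4.6; M̄R̄ = 61.3000 / 10 = 6.1300
UCL = X̄ + 3·M̄R̄/d₂ = 405.1273 + 3 × 6.1300 / 1.128 = 421.4305

421.430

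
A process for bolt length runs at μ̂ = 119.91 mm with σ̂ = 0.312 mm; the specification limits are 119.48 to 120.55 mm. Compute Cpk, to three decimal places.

Cpu = (USL − μ̂) / (3σ̂) = (120.55 − 119.91) / (3 × 0.312) = 0.6838; Cpl = (μ̂ − LSL) / (3σ̂) = (119.91 − 119.48) / (3 × 0.312) = 0.4594; Cpk = min(Cpu, Cpl) = 0.4594

0.459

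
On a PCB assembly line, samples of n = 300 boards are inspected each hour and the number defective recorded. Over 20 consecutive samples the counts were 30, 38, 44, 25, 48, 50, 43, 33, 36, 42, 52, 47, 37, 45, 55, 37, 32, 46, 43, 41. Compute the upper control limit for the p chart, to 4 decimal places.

p̄ = Σdᵢ / (k·n) = 824 / (20 × 300) = 0.13733
UCL = p̄ + 3·√(p̄(1−p̄)/n) = 0.13733 + 3 × √(0.13733×0.86267/300) = 0.13733 + 3 × 0.01987 = 0.19695

0.1970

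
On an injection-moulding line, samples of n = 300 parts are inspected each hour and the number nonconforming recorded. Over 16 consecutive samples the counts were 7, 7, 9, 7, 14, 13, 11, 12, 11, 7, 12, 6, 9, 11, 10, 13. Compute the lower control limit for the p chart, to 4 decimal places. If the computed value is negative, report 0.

0.0021

p̄ = Σdᵢ / (k·n) = 159 / (16 × 300) = 0.03313
LCL = p̄ − 3·√(p̄(1−p̄)/n) = 0.03313 − 3 × 0.01033 = 0.00213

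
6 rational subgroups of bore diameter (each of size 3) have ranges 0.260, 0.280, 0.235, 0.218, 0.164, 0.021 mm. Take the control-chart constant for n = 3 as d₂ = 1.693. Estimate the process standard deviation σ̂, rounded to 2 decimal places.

R̄ = (0.260 + 0.280 + 0.235 + 0.218 + 0.164 + 0.021) / 6 = 0.1963
σ̂ = R̄ / d₂ = 0.1963 / 1.693 = 0.1160

0.12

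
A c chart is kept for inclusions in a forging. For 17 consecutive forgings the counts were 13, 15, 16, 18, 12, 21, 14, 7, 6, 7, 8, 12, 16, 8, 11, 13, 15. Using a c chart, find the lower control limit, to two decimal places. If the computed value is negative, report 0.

c̄ = (13 + 15 + 16 + 18 + 12 + 21 + 14 + 7 + 6 + 7 + 8 + 12 + 16 + 8 + 11 + 13 + 15) / 17 = 212 / 17 = 12.4706
LCL = c̄ − 3√c̄ = 12.4706 − 3 × 3.5314 = 1.8765

1.88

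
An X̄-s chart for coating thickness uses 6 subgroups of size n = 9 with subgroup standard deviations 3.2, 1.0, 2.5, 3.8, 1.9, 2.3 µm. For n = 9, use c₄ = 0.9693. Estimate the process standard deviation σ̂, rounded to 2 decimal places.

2.53

s̄ = (3.2 + 1.0 + 2.5 + 3.8 + 1.9 + 2.3) / 6 = 2.4500
σ̂ = s̄ / c₄ = 2.4500 / 0.9693 = 2.5276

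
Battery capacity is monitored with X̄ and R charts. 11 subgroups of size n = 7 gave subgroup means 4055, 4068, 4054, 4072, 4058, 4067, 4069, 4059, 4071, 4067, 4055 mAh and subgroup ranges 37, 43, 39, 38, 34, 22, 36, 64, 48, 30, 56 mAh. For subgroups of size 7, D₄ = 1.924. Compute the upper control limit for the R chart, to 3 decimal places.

78.184

R̄ = (37 + 43 + 39 + 38 + 34 + 22 + 36 + 64 + 48 + 30 + 56) / 11 = 447.0000 / 11 = 40.6364
UCL_R = D₄·R̄ = 1.924 × 40.6364 = 78.1844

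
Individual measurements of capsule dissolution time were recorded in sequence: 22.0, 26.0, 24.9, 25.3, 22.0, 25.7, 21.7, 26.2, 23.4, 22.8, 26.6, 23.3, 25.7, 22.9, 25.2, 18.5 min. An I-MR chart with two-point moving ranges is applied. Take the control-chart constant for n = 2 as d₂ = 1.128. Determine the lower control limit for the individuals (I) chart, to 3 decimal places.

X̄ = (22.0 + 26.0 + 24.9 + 25.3 + 22.0 + 25.7 + 21.7 + 26.2 + 23.4 + 22.8 + 26.6 + 23.3 + 25.7 + 22.9 + 25.2 + 18.5) / 16 = 23.8875
Moving ranges: 4.0, 1.1, 0.4, 3.3, 3.7, 4.0, 4.5, 2.8, 0.6, 3.8, 3.3, 2.4, 2.8, 2.3, 6.7; M̄R̄ = 45.7000 / 15 = 3.0467
LCL = X̄ − 3·M̄R̄/d₂ = 23.8875 − 3 × 3.0467 / 1.128 = 15.7847

15.785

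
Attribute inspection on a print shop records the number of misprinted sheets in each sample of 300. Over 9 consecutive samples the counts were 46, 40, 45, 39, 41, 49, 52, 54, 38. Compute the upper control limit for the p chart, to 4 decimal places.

0.2114

p̄ = Σdᵢ / (k·n) = 404 / (9 × 300) = 0.14963
UCL = p̄ + 3·√(p̄(1−p̄)/n) = 0.14963 + 3 × √(0.14963×0.85037/300) = 0.14963 + 3 × 0.02059 = 0.21141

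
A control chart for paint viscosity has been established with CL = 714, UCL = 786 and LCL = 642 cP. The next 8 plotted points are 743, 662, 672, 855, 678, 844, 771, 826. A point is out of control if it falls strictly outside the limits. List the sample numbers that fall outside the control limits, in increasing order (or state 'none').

Compare each point to [642, 786]: sample 4 = 855 > UCL; sample 6 = 844 > UCL; sample 8 = 826 > UCL.

4, 6, 8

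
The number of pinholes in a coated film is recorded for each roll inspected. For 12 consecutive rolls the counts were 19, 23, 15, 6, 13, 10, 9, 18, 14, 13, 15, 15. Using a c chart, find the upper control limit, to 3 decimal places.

c̄ = (19 + 23 + 15 + 6 + 13 + 10 + 9 + 18 + 14 + 13 + 15 + 15) / 12 = 170 / 12 = 14.1667
UCL = c̄ + 3√c̄ = 14.1667 + 3 × √14.1667 = 14.1667 + 3 × 3.7639 = 25.4583

25.458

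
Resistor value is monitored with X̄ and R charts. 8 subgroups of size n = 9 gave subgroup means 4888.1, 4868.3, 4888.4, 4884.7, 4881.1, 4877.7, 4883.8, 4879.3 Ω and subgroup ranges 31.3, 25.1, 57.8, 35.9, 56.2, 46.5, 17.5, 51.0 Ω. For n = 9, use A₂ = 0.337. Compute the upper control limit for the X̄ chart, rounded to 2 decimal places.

4894.96

X̄̄ = (4888.1 + 4868.3 + 4888.4 + 4884.7 + 4881.1 + 4877.7 + 4883.8 + 4879.3) / 8 = 39051.4000 / 8 = 4881.4250
R̄ = (31.3 + 25.1 + 57.8 + 35.9 + 56.2 + 46.5 + 17.5 + 51.0) / 8 = 321.3000 / 8 = 40.1625
UCL = X̄̄ + A₂·R̄ = 4881.4250 + 0.337 × 40.1625 = 4894.9598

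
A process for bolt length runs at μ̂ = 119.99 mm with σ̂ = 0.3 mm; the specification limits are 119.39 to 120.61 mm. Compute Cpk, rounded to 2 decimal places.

0.67

Cpu = (USL − μ̂) / (3σ̂) = (120.61 − 119.99) / (3 × 0.3) = 0.6889; Cpl = (μ̂ − LSL) / (3σ̂) = (119.99 − 119.39) / (3 × 0.3) = 0.6667; Cpk = min(Cpu, Cpl) = 0.6667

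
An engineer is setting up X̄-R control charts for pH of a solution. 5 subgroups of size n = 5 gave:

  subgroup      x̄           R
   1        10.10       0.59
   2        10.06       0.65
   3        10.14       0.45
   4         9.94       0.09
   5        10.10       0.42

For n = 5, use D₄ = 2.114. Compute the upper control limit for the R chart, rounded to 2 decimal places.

0.93

R̄ = (0.59 + 0.65 + 0.45 + 0.09 + 0.42) / 5 = 2.2000 / 5 = 0.4400
UCL_R = D₄·R̄ = 2.114 × 0.4400 = 0.9302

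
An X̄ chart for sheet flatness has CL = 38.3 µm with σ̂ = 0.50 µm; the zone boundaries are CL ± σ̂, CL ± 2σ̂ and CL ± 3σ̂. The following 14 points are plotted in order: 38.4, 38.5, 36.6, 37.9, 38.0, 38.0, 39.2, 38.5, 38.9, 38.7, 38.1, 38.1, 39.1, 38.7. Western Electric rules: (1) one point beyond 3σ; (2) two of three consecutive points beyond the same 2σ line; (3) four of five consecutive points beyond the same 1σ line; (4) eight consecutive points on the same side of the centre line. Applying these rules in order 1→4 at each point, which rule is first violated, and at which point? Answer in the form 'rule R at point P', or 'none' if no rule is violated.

Zone of each point (C = within 1σ̂, B = 1σ̂–2σ̂, A = 2σ̂–3σ̂, * = beyond 3σ̂; sign = side of CL): 1:+C, 2:+C, 3:-*, 4:-C, 5:-C, 6:-C, 7:+B, 8:+C, 9:+B, 10:+C, 11:-C, 12:-C, 13:+B, 14:+C
Rule 1 (one point beyond the 3σ limits) is satisfied at point 3.

rule 1 at point 3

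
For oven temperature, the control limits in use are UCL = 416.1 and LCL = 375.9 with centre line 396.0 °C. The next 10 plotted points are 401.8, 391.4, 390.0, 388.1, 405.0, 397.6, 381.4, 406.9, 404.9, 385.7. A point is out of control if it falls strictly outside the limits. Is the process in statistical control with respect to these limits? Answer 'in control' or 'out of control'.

in control

All 10 points lie within [375.9, 416.1].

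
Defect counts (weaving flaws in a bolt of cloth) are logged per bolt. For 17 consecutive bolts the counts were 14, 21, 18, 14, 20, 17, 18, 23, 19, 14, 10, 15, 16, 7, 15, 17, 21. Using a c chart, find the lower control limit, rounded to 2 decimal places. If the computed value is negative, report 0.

c̄ = (14 + 21 + 18 + 14 + 20 + 17 + 18 + 23 + 19 + 14 + 10 + 15 + 16 + 7 + 15 + 17 + 21) / 17 = 279 / 17 = 16.4118
LCL = c̄ − 3√c̄ = 16.4118 − 3 × 4.0511 = 4.2583

4.26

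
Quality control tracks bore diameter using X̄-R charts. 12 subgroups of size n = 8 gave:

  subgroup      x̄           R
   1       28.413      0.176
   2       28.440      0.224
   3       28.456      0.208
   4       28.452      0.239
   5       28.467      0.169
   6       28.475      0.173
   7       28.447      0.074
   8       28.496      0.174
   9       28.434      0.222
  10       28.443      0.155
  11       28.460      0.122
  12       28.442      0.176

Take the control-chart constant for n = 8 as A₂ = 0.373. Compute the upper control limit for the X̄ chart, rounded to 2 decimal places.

28.52

X̄̄ = (28.413 + 28.440 + 28.456 + 28.452 + 28.467 + 28.475 + 28.447 + 28.496 + 28.434 + 28.443 + 28.460 + 28.442) / 12 = 341.4250 / 12 = 28.4521
R̄ = (0.176 + 0.224 + 0.208 + 0.239 + 0.169 + 0.173 + 0.074 + 0.174 + 0.222 + 0.155 + 0.122 + 0.176) / 12 = 2.1120 / 12 = 0.1760
UCL = X̄̄ + A₂·R̄ = 28.4521 + 0.373 × 0.1760 = 28.5177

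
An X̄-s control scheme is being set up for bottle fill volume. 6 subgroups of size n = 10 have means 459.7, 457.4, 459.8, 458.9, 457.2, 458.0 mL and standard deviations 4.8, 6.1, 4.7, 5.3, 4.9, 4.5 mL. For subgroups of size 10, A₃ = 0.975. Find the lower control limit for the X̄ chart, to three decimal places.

453.576

X̄̄ = (459.7 + 457.4 + 459.8 + 458.9 + 457.2 + 458.0) / 6 = 458.5000
s̄ = (4.8 + 6.1 + 4.7 + 5.3 + 4.9 + 4.5) / 6 = 5.0500
LCL = X̄̄ − A₃·s̄ = 458.5000 − 0.975 × 5.0500 = 453.5763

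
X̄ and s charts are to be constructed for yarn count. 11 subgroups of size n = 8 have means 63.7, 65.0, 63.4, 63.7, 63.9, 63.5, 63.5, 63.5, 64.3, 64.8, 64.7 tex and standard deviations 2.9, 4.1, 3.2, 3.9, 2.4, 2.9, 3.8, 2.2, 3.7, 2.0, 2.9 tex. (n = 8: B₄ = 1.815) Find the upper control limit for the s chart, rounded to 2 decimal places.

s̄ = (2.9 + 4.1 + 3.2 + 3.9 + 2.4 + 2.9 + 3.8 + 2.2 + 3.7 + 2.0 + 2.9) / 11 = 3.0909
UCL_s = B₄·s̄ = 1.815 × 3.0909 = 5.6100

5.61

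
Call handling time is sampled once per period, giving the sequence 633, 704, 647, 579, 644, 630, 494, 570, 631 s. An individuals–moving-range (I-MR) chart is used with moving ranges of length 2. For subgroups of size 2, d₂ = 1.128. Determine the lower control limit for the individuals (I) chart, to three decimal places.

432.486

X̄ = (633 + 704 + 647 + 579 + 644 + 630 + 494 + 570 + 631) / 9 = 614.6667
Moving ranges: 71, 57, 68, 65, 14, 136, 76, 61; M̄R̄ = 548.0000 / 8 = 68.5000
LCL = X̄ − 3·M̄R̄/d₂ = 614.6667 − 3 × 68.5000 / 1.128 = 432.4858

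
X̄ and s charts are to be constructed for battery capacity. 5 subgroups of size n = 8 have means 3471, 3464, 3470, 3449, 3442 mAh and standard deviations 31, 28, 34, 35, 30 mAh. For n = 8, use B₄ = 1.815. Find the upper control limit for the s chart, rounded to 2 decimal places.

57.35

s̄ = (31 + 28 + 34 + 35 + 30) / 5 = 31.6000
UCL_s = B₄·s̄ = 1.815 × 31.6000 = 57.3540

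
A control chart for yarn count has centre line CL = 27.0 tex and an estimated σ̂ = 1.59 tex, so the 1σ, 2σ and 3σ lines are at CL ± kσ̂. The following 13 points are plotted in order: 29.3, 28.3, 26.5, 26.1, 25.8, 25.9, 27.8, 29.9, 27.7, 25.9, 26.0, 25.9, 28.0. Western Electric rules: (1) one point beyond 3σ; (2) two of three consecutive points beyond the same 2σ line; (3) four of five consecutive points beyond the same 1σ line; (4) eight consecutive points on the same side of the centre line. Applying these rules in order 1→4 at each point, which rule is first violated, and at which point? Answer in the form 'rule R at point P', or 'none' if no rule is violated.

Zone of each point (C = within 1σ̂, B = 1σ̂–2σ̂, A = 2σ̂–3σ̂, * = beyond 3σ̂; sign = side of CL): 1:+B, 2:+C, 3:-C, 4:-C, 5:-C, 6:-C, 7:+C, 8:+B, 9:+C, 10:-C, 11:-C, 12:-C, 13:+C
No rule fires across all 13 points.

none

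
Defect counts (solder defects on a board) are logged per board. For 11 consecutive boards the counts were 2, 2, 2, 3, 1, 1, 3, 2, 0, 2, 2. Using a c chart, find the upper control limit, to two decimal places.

c̄ = (2 + 2 + 2 + 3 + 1 + 1 + 3 + 2 + 0 + 2 + 2) / 11 = 20 / 11 = 1.8182
UCL = c̄ + 3√c̄ = 1.8182 + 3 × √1.8182 = 1.8182 + 3 × 1.3484 = 5.8634

5.86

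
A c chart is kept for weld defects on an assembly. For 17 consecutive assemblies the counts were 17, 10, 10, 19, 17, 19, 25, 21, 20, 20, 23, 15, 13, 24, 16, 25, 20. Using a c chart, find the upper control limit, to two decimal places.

31.36

c̄ = (17 + 10 + 10 + 19 + 17 + 19 + 25 + 21 + 20 + 20 + 23 + 15 + 13 + 24 + 16 + 25 + 20) / 17 = 314 / 17 = 18.4706
UCL = c̄ + 3√c̄ = 18.4706 + 3 × √18.4706 = 18.4706 + 3 × 4.2977 = 31.3638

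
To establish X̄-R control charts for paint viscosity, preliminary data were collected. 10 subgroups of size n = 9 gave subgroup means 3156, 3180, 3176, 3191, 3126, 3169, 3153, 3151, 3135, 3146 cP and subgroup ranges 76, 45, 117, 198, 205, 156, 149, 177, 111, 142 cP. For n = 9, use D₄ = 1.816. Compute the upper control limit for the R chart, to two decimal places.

249.88

R̄ = (76 + 45 + 117 + 198 + 205 + 156 + 149 + 177 + 111 + 142) / 10 = 1376.0000 / 10 = 137.6000
UCL_R = D₄·R̄ = 1.816 × 137.6000 = 249.8816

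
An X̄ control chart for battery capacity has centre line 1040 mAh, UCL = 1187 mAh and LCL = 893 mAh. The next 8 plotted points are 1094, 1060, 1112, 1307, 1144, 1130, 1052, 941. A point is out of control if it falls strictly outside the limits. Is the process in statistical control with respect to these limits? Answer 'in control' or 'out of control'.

out of control

Compare each point to [893, 1187]: sample 4 = 1307 > UCL.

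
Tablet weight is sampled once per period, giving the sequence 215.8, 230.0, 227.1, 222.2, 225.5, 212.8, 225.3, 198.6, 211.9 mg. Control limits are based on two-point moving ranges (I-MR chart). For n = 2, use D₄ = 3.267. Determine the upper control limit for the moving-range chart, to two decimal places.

Moving ranges: 14.2, 2.9, 4.9, 3.3, 12.7, 12.5, 26.7, 13.3; M̄R̄ = 90.5000 / 8 = 11.3125
UCL_MR = D₄·M̄R̄ = 3.267 × 11.3125 = 36.9579

36.96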